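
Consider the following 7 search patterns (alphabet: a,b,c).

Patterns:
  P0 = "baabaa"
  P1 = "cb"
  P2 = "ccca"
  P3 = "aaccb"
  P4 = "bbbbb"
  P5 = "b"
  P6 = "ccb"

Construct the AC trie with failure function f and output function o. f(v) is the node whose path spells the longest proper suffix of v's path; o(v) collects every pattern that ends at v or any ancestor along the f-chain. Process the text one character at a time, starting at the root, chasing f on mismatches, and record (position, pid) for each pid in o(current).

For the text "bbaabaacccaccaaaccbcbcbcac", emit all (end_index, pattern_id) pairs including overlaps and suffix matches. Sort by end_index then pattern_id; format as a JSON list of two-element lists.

Construct AC machine:
Trie nodes:
  n0 'ε': a→12 b→1 c→7
  n1 'b': a→2 b→17  [P5 ends]
  n2 'ba': a→3
  n3 'baa': b→4
  n4 'baab': a→5
  n5 'baaba': a→6
  n6 'baabaa': ·  [P0 ends]
  n7 'c': b→8 c→9
  n8 'cb': ·  [P1 ends]
  n9 'cc': b→21 c→10
  n10 'ccc': a→11
  n11 'ccca': ·  [P2 ends]
  n12 'a': a→13
  n13 'aa': c→14
  n14 'aac': c→15
  n15 'aacc': b→16
  n16 'aaccb': ·  [P3 ends]
  n17 'bb': b→18
  n18 'bbb': b→19
  n19 'bbbb': b→20
  n20 'bbbbb': ·  [P4 ends]
  n21 'ccb': ·  [P6 ends]

Failure links (BFS by depth):
  n1('b'): parent n0 fail=0; on 'b' 0 → fail=0;  out {5}∪∅={5}
  n7('c'): parent n0 fail=0; on 'c' 0 → fail=0;  out ∅∪∅=∅
  n12('a'): parent n0 fail=0; on 'a' 0 → fail=0;  out ∅∪∅=∅
  n2('ba'): parent n1 fail=0; on 'a' 0 → fail=12;  out ∅∪∅=∅
  n8('cb'): parent n7 fail=0; on 'b' 0 → fail=1;  out {1}∪{5}={1,5}
  n9('cc'): parent n7 fail=0; on 'c' 0 → fail=7;  out ∅∪∅=∅
  n13('aa'): parent n12 fail=0; on 'a' 0 → fail=12;  out ∅∪∅=∅
  n17('bb'): parent n1 fail=0; on 'b' 0 → fail=1;  out ∅∪{5}={5}
  n3('baa'): parent n2 fail=12; on 'a' 12 → fail=13;  out ∅∪∅=∅
  n10('ccc'): parent n9 fail=7; on 'c' 7 → fail=9;  out ∅∪∅=∅
  n14('aac'): parent n13 fail=12; on 'c' 12→0 → fail=7;  out ∅∪∅=∅
  n18('bbb'): parent n17 fail=1; on 'b' 1 → fail=17;  out ∅∪{5}={5}
  n21('ccb'): parent n9 fail=7; on 'b' 7 → fail=8;  out {6}∪{1,5}={1,5,6}
  n4('baab'): parent n3 fail=13; on 'b' 13→12→0 → fail=1;  out ∅∪{5}={5}
  n11('ccca'): parent n10 fail=9; on 'a' 9→7→0 → fail=12;  out {2}∪∅={2}
  n15('aacc'): parent n14 fail=7; on 'c' 7 → fail=9;  out ∅∪∅=∅
  n19('bbbb'): parent n18 fail=17; on 'b' 17 → fail=18;  out ∅∪{5}={5}
  n5('baaba'): parent n4 fail=1; on 'a' 1 → fail=2;  out ∅∪∅=∅
  n16('aaccb'): parent n15 fail=9; on 'b' 9 → fail=21;  out {3}∪{1,5,6}={1,3,5,6}
  n20('bbbbb'): parent n19 fail=18; on 'b' 18 → fail=19;  out {4}∪{5}={4,5}
  n6('baabaa'): parent n5 fail=2; on 'a' 2 → fail=3;  out {0}∪∅={0}

Run:
i=0 'b': node 0→1  ** P5@[0:0]
i=1 'b': node 1→17  ** P5@[1:1]
i=2 'a': node 17→2 (fail-walked)
i=3 'a': node 2→3
i=4 'b': node 3→4  ** P5@[4:4]
i=5 'a': node 4→5
i=6 'a': node 5→6  ** P0@[1:6]
i=7 'c': node 6→14 (fail-walked)
i=8 'c': node 14→15
i=9 'c': node 15→10 (fail-walked)
i=10 'a': node 10→11  ** P2@[7:10]
i=11 'c': node 11→7 (fail-walked)
i=12 'c': node 7→9
i=13 'a': node 9→12 (fail-walked)
i=14 'a': node 12→13
i=15 'a': node 13→13 (fail-walked)
i=16 'c': node 13→14
i=17 'c': node 14→15
i=18 'b': node 15→16  ** P1@[17:18],P3@[14:18],P5@[18:18],P6@[16:18]
i=19 'c': node 16→7 (fail-walked)
i=20 'b': node 7→8  ** P1@[19:20],P5@[20:20]
i=21 'c': node 8→7 (fail-walked)
i=22 'b': node 7→8  ** P1@[21:22],P5@[22:22]
i=23 'c': node 8→7 (fail-walked)
i=24 'a': node 7→12 (fail-walked)
i=25 'c': node 12→7 (fail-walked)

Matches: [[0,5],[1,5],[4,5],[6,0],[10,2],[18,1],[18,3],[18,5],[18,6],[20,1],[20,5],[22,1],[22,5]]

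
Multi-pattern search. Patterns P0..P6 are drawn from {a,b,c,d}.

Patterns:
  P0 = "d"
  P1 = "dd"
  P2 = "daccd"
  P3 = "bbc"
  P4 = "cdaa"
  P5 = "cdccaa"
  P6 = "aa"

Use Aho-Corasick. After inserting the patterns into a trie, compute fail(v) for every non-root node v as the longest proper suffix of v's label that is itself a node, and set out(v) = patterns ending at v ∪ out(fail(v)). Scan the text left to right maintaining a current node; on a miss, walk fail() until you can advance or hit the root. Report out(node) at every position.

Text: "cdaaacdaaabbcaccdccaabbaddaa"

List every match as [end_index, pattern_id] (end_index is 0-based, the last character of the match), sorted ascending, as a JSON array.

Build automaton:
Trie (insert patterns):
  0='ε' goto a→18 b→7 c→10 d→1
  1='d' goto a→3 d→2  ←P0
  2='dd' goto ·  ←P1
  3='da' goto c→4
  4='dac' goto c→5
  5='dacc' goto d→6
  6='daccd' goto ·  ←P2
  7='b' goto b→8
  8='bb' goto c→9
  9='bbc' goto ·  ←P3
  10='c' goto d→11
  11='cd' goto a→12 c→14
  12='cda' goto a→13
  13='cdaa' goto ·  ←P4
  14='cdc' goto c→15
  15='cdcc' goto a→16
  16='cdcca' goto a→17
  17='cdccaa' goto ·  ←P5
  18='a' goto a→19
  19='aa' goto ·  ←P6

Failure links (BFS by depth):
  n1('d'): parent n0 fail=0; on 'd' 0 → fail=0;  out {0}∪∅={0}
  n7('b'): parent n0 fail=0; on 'b' 0 → fail=0;  out ∅∪∅=∅
  n10('c'): parent n0 fail=0; on 'c' 0 → fail=0;  out ∅∪∅=∅
  n18('a'): parent n0 fail=0; on 'a' 0 → fail=0;  out ∅∪∅=∅
  n2('dd'): parent n1 fail=0; on 'd' 0 → fail=1;  out {1}∪{0}={0,1}
  n3('da'): parent n1 fail=0; on 'a' 0 → fail=18;  out ∅∪∅=∅
  n8('bb'): parent n7 fail=0; on 'b' 0 → fail=7;  out ∅∪∅=∅
  n11('cd'): parent n10 fail=0; on 'd' 0 → fail=1;  out ∅∪{0}={0}
  n19('aa'): parent n18 fail=0; on 'a' 0 → fail=18;  out {6}∪∅={6}
  n4('dac'): parent n3 fail=18; on 'c' 18→0 → fail=10;  out ∅∪∅=∅
  n9('bbc'): parent n8 fail=7; on 'c' 7→0 → fail=10;  out {3}∪∅={3}
  n12('cda'): parent n11 fail=1; on 'a' 1 → fail=3;  out ∅∪∅=∅
  n14('cdc'): parent n11 fail=1; on 'c' 1→0 → fail=10;  out ∅∪∅=∅
  n5('dacc'): parent n4 fail=10; on 'c' 10→0 → fail=10;  out ∅∪∅=∅
  n13('cdaa'): parent n12 fail=3; on 'a' 3→18 → fail=19;  out {4}∪{6}={4,6}
  n15('cdcc'): parent n14 fail=10; on 'c' 10→0 → fail=10;  out ∅∪∅=∅
  n6('daccd'): parent n5 fail=10; on 'd' 10 → fail=11;  out {2}∪{0}={0,2}
  n16('cdcca'): parent n15 fail=10; on 'a' 10→0 → fail=18;  out ∅∪∅=∅
  n17('cdccaa'): parent n16 fail=18; on 'a' 18 → fail=19;  out {5}∪{6}={5,6}

Text stream:
i=0 'c': node 0→10
i=1 'd': node 10→11  ** P0@[1:1]
i=2 'a': node 11→12
i=3 'a': node 12→13  ** P4@[0:3],P6@[2:3]
i=4 'a': node 13→19 (via fail)  ** P6@[3:4]
i=5 'c': node 19→10 (via fail)
i=6 'd': node 10→11  ** P0@[6:6]
i=7 'a': node 11→12
i=8 'a': node 12→13  ** P4@[5:8],P6@[7:8]
i=9 'a': node 13→19 (via fail)  ** P6@[8:9]
i=10 'b': node 19→7 (via fail)
i=11 'b': node 7→8
i=12 'c': node 8→9  ** P3@[10:12]
i=13 'a': node 9→18 (via fail)
i=14 'c': node 18→10 (via fail)
i=15 'c': node 10→10 (via fail)
i=16 'd': node 10→11  ** P0@[16:16]
i=17 'c': node 11→14
i=18 'c': node 14→15
i=19 'a': node 15→16
i=20 'a': node 16→17  ** P5@[15:20],P6@[19:20]
i=21 'b': node 17→7 (via fail)
i=22 'b': node 7→8
i=23 'a': node 8→18 (via fail)
i=24 'd': node 18→1 (via fail)  ** P0@[24:24]
i=25 'd': node 1→2  ** P0@[25:25],P1@[24:25]
i=26 'a': node 2→3 (via fail)
i=27 'a': node 3→19 (via fail)  ** P6@[26:27]

Result: [[1,0],[3,4],[3,6],[4,6],[6,0],[8,4],[8,6],[9,6],[12,3],[16,0],[20,5],[20,6],[24,0],[25,0],[25,1],[27,6]]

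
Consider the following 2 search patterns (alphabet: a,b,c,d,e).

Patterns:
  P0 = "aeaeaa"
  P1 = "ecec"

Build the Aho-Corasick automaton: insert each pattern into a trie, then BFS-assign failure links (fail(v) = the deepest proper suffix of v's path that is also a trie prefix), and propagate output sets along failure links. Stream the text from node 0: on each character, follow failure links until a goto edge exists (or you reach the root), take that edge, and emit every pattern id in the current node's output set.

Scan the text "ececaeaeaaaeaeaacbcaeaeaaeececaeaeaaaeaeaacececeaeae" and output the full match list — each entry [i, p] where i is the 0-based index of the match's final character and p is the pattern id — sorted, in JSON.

Construct AC machine:
Trie (insert patterns):
  n0 'ε': a→1 e→7
  n1 'a': e→2
  n2 'ae': a→3
  n3 'aea': e→4
  n4 'aeae': a→5
  n5 'aeaea': a→6
  n6 'aeaeaa': ·  ←P0
  n7 'e': c→8
  n8 'ec': e→9
  n9 'ece': c→10
  n10 'ecec': ·  ←P1

Failure links (BFS by depth):
  n1('a'): parent n0 fail=0; on 'a' 0 → fail=0;  out ∅∪∅=∅
  n7('e'): parent n0 fail=0; on 'e' 0 → fail=0;  out ∅∪∅=∅
  n2('ae'): parent n1 fail=0; on 'e' 0 → fail=7;  out ∅∪∅=∅
  n8('ec'): parent n7 fail=0; on 'c' 0 → fail=0;  out ∅∪∅=∅
  n3('aea'): parent n2 fail=7; on 'a' 7→0 → fail=1;  out ∅∪∅=∅
  n9('ece'): parent n8 fail=0; on 'e' 0 → fail=7;  out ∅∪∅=∅
  n4('aeae'): parent n3 fail=1; on 'e' 1 → fail=2;  out ∅∪∅=∅
  n10('ecec'): parent n9 fail=7; on 'c' 7 → fail=8;  out {1}∪∅={1}
  n5('aeaea'): parent n4 fail=2; on 'a' 2 → fail=3;  out ∅∪∅=∅
  n6('aeaeaa'): parent n5 fail=3; on 'a' 3→1→0 → fail=1;  out {0}∪∅={0}

Run:
[0] read 'e'  n0⇒n7
[1] read 'c'  n7⇒n8
[2] read 'e'  n8⇒n9
[3] read 'c'  n9⇒n10  emit P1@[0:3]
[4] read 'a'  n10⇒n1 (via fail)
[5] read 'e'  n1⇒n2
[6] read 'a'  n2⇒n3
[7] read 'e'  n3⇒n4
[8] read 'a'  n4⇒n5
[9] read 'a'  n5⇒n6  emit P0@[4:9]
[10] read 'a'  n6⇒n1 (via fail)
[11] read 'e'  n1⇒n2
[12] read 'a'  n2⇒n3
[13] read 'e'  n3⇒n4
[14] read 'a'  n4⇒n5
[15] read 'a'  n5⇒n6  emit P0@[10:15]
[16] read 'c'  n6⇒n0 (via fail)
[17] read 'b'  n0⇒n0
[18] read 'c'  n0⇒n0
[19] read 'a'  n0⇒n1
[20] read 'e'  n1⇒n2
[21] read 'a'  n2⇒n3
[22] read 'e'  n3⇒n4
[23] read 'a'  n4⇒n5
[24] read 'a'  n5⇒n6  emit P0@[19:24]
[25] read 'e'  n6⇒n2 (via fail)
[26] read 'e'  n2⇒n7 (via fail)
[27] read 'c'  n7⇒n8
[28] read 'e'  n8⇒n9
[29] read 'c'  n9⇒n10  emit P1@[26:29]
[30] read 'a'  n10⇒n1 (via fail)
[31] read 'e'  n1⇒n2
[32] read 'a'  n2⇒n3
[33] read 'e'  n3⇒n4
[34] read 'a'  n4⇒n5
[35] read 'a'  n5⇒n6  emit P0@[30:35]
[36] read 'a'  n6⇒n1 (via fail)
[37] read 'e'  n1⇒n2
[38] read 'a'  n2⇒n3
[39] read 'e'  n3⇒n4
[40] read 'a'  n4⇒n5
[41] read 'a'  n5⇒n6  emit P0@[36:41]
[42] read 'c'  n6⇒n0 (via fail)
[43] read 'e'  n0⇒n7
[44] read 'c'  n7⇒n8
[45] read 'e'  n8⇒n9
[46] read 'c'  n9⇒n10  emit P1@[43:46]
[47] read 'e'  n10⇒n9 (via fail)
[48] read 'a'  n9⇒n1 (via fail)
[49] read 'e'  n1⇒n2
[50] read 'a'  n2⇒n3
[51] read 'e'  n3⇒n4

Matches: [[3,1],[9,0],[15,0],[24,0],[29,1],[35,0],[41,0],[46,1]]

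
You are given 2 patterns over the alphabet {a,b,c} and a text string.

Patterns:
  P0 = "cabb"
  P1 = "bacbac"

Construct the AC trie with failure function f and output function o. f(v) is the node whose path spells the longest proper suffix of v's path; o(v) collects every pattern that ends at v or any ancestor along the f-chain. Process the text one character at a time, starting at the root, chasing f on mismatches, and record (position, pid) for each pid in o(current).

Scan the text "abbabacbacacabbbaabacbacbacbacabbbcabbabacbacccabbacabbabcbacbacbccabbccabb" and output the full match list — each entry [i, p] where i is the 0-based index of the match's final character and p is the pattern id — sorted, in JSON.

Build:
Trie nodes:
  n0 'ε': b→5 c→1
  n1 'c': a→2
  n2 'ca': b→3
  n3 'cab': b→4
  n4 'cabb': ·  [P0 ends]
  n5 'b': a→6
  n6 'ba': c→7
  n7 'bac': b→8
  n8 'bacb': a→9
  n9 'bacba': c→10
  n10 'bacbac': ·  [P1 ends]

BFS fail/out derivation:
  fail(1) 'c': from fail(0)=0 chase 'c': 0 ⇒ 0;  out=∅∪out(0)=∅
  fail(5) 'b': from fail(0)=0 chase 'b': 0 ⇒ 0;  out=∅∪out(0)=∅
  fail(2) 'ca': from fail(1)=0 chase 'a': 0 ⇒ 0;  out=∅∪out(0)=∅
  fail(6) 'ba': from fail(5)=0 chase 'a': 0 ⇒ 0;  out=∅∪out(0)=∅
  fail(3) 'cab': from fail(2)=0 chase 'b': 0 ⇒ 5;  out=∅∪out(5)=∅
  fail(7) 'bac': from fail(6)=0 chase 'c': 0 ⇒ 1;  out=∅∪out(1)=∅
  fail(4) 'cabb': from fail(3)=5 chase 'b': 5→0 ⇒ 5;  out={0}∪out(5)={0}
  fail(8) 'bacb': from fail(7)=1 chase 'b': 1→0 ⇒ 5;  out=∅∪out(5)=∅
  fail(9) 'bacba': from fail(8)=5 chase 'a': 5 ⇒ 6;  out=∅∪out(6)=∅
  fail(10) 'bacbac': from fail(9)=6 chase 'c': 6 ⇒ 7;  out={1}∪out(7)={1}

Run:
pos 0 'a': at 0
pos 1 'b': at 5
pos 2 'b': at 5 (fail-walked)
pos 3 'a': at 6
pos 4 'b': at 5 (fail-walked)
pos 5 'a': at 6
pos 6 'c': at 7
pos 7 'b': at 8
pos 8 'a': at 9
pos 9 'c': at 10  → match P1@[4:9]
pos 10 'a': at 2 (fail-walked)
pos 11 'c': at 1 (fail-walked)
pos 12 'a': at 2
pos 13 'b': at 3
pos 14 'b': at 4  → match P0@[11:14]
pos 15 'b': at 5 (fail-walked)
pos 16 'a': at 6
pos 17 'a': at 0 (fail-walked)
pos 18 'b': at 5
pos 19 'a': at 6
pos 20 'c': at 7
pos 21 'b': at 8
pos 22 'a': at 9
pos 23 'c': at 10  → match P1@[18:23]
pos 24 'b': at 8 (fail-walked)
pos 25 'a': at 9
pos 26 'c': at 10  → match P1@[21:26]
pos 27 'b': at 8 (fail-walked)
pos 28 'a': at 9
pos 29 'c': at 10  → match P1@[24:29]
pos 30 'a': at 2 (fail-walked)
pos 31 'b': at 3
pos 32 'b': at 4  → match P0@[29:32]
pos 33 'b': at 5 (fail-walked)
pos 34 'c': at 1 (fail-walked)
pos 35 'a': at 2
pos 36 'b': at 3
pos 37 'b': at 4  → match P0@[34:37]
pos 38 'a': at 6 (fail-walked)
pos 39 'b': at 5 (fail-walked)
pos 40 'a': at 6
pos 41 'c': at 7
pos 42 'b': at 8
pos 43 'a': at 9
pos 44 'c': at 10  → match P1@[39:44]
pos 45 'c': at 1 (fail-walked)
pos 46 'c': at 1 (fail-walked)
pos 47 'a': at 2
pos 48 'b': at 3
pos 49 'b': at 4  → match P0@[46:49]
pos 50 'a': at 6 (fail-walked)
pos 51 'c': at 7
pos 52 'a': at 2 (fail-walked)
pos 53 'b': at 3
pos 54 'b': at 4  → match P0@[51:54]
pos 55 'a': at 6 (fail-walked)
pos 56 'b': at 5 (fail-walked)
pos 57 'c': at 1 (fail-walked)
pos 58 'b': at 5 (fail-walked)
pos 59 'a': at 6
pos 60 'c': at 7
pos 61 'b': at 8
pos 62 'a': at 9
pos 63 'c': at 10  → match P1@[58:63]
pos 64 'b': at 8 (fail-walked)
pos 65 'c': at 1 (fail-walked)
pos 66 'c': at 1 (fail-walked)
pos 67 'a': at 2
pos 68 'b': at 3
pos 69 'b': at 4  → match P0@[66:69]
pos 70 'c': at 1 (fail-walked)
pos 71 'c': at 1 (fail-walked)
pos 72 'a': at 2
pos 73 'b': at 3
pos 74 'b': at 4  → match P0@[71:74]

All matches (sorted): [[9,1],[14,0],[23,1],[26,1],[29,1],[32,0],[37,0],[44,1],[49,0],[54,0],[63,1],[69,0],[74,0]]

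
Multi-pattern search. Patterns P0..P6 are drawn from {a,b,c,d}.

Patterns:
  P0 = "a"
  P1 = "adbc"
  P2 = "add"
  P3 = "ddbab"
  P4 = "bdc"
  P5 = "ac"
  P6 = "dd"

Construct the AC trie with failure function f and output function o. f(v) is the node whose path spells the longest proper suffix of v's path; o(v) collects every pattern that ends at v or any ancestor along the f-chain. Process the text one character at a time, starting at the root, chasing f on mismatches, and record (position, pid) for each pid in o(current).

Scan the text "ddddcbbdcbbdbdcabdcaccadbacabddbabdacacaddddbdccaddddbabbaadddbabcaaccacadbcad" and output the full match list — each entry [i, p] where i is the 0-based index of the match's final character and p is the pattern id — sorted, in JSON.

Construct AC machine:
Trie nodes:
  n0 'ε': a→1 b→11 d→6
  n1 'a': c→14 d→2  ←P0
  n2 'ad': b→3 d→5
  n3 'adb': c→4
  n4 'adbc': ·  ←P1
  n5 'add': ·  ←P2
  n6 'd': d→7
  n7 'dd': b→8  ←P6
  n8 'ddb': a→9
  n9 'ddba': b→10
  n10 'ddbab': ·  ←P3
  n11 'b': d→12
  n12 'bd': c→13
  n13 'bdc': ·  ←P4
  n14 'ac': ·  ←P5

Failure links (BFS by depth):
  n1('a'): parent n0 fail=0; on 'a' 0 → fail=0;  out {0}∪∅={0}
  n6('d'): parent n0 fail=0; on 'd' 0 → fail=0;  out ∅∪∅=∅
  n11('b'): parent n0 fail=0; on 'b' 0 → fail=0;  out ∅∪∅=∅
  n2('ad'): parent n1 fail=0; on 'd' 0 → fail=6;  out ∅∪∅=∅
  n7('dd'): parent n6 fail=0; on 'd' 0 → fail=6;  out {6}∪∅={6}
  n12('bd'): parent n11 fail=0; on 'd' 0 → fail=6;  out ∅∪∅=∅
  n14('ac'): parent n1 fail=0; on 'c' 0 → fail=0;  out {5}∪∅={5}
  n3('adb'): parent n2 fail=6; on 'b' 6→0 → fail=11;  out ∅∪∅=∅
  n5('add'): parent n2 fail=6; on 'd' 6 → fail=7;  out {2}∪{6}={2,6}
  n8('ddb'): parent n7 fail=6; on 'b' 6→0 → fail=11;  out ∅∪∅=∅
  n13('bdc'): parent n12 fail=6; on 'c' 6→0 → fail=0;  out {4}∪∅={4}
  n4('adbc'): parent n3 fail=11; on 'c' 11→0 → fail=0;  out {1}∪∅={1}
  n9('ddba'): parent n8 fail=11; on 'a' 11→0 → fail=1;  out ∅∪{0}={0}
  n10('ddbab'): parent n9 fail=1; on 'b' 1→0 → fail=11;  out {3}∪∅={3}

Scan:
pos 0 'd': at 6
pos 1 'd': at 7  → match P6@[0:1]
pos 2 'd': at 7 ·f  → match P6@[1:2]
pos 3 'd': at 7 ·f  → match P6@[2:3]
pos 4 'c': at 0 ·f
pos 5 'b': at 11
pos 6 'b': at 11 ·f
pos 7 'd': at 12
pos 8 'c': at 13  → match P4@[6:8]
pos 9 'b': at 11 ·f
pos 10 'b': at 11 ·f
pos 11 'd': at 12
pos 12 'b': at 11 ·f
pos 13 'd': at 12
pos 14 'c': at 13  → match P4@[12:14]
pos 15 'a': at 1 ·f  → match P0@[15:15]
pos 16 'b': at 11 ·f
pos 17 'd': at 12
pos 18 'c': at 13  → match P4@[16:18]
pos 19 'a': at 1 ·f  → match P0@[19:19]
pos 20 'c': at 14  → match P5@[19:20]
pos 21 'c': at 0 ·f
pos 22 'a': at 1  → match P0@[22:22]
pos 23 'd': at 2
pos 24 'b': at 3
pos 25 'a': at 1 ·f  → match P0@[25:25]
pos 26 'c': at 14  → match P5@[25:26]
pos 27 'a': at 1 ·f  → match P0@[27:27]
pos 28 'b': at 11 ·f
pos 29 'd': at 12
pos 30 'd': at 7 ·f  → match P6@[29:30]
pos 31 'b': at 8
pos 32 'a': at 9  → match P0@[32:32]
pos 33 'b': at 10  → match P3@[29:33]
pos 34 'd': at 12 ·f
pos 35 'a': at 1 ·f  → match P0@[35:35]
pos 36 'c': at 14  → match P5@[35:36]
pos 37 'a': at 1 ·f  → match P0@[37:37]
pos 38 'c': at 14  → match P5@[37:38]
pos 39 'a': at 1 ·f  → match P0@[39:39]
pos 40 'd': at 2
pos 41 'd': at 5  → match P2@[39:41],P6@[40:41]
pos 42 'd': at 7 ·f  → match P6@[41:42]
pos 43 'd': at 7 ·f  → match P6@[42:43]
pos 44 'b': at 8
pos 45 'd': at 12 ·f
pos 46 'c': at 13  → match P4@[44:46]
pos 47 'c': at 0 ·f
pos 48 'a': at 1  → match P0@[48:48]
pos 49 'd': at 2
pos 50 'd': at 5  → match P2@[48:50],P6@[49:50]
pos 51 'd': at 7 ·f  → match P6@[50:51]
pos 52 'd': at 7 ·f  → match P6@[51:52]
pos 53 'b': at 8
pos 54 'a': at 9  → match P0@[54:54]
pos 55 'b': at 10  → match P3@[51:55]
pos 56 'b': at 11 ·f
pos 57 'a': at 1 ·f  → match P0@[57:57]
pos 58 'a': at 1 ·f  → match P0@[58:58]
pos 59 'd': at 2
pos 60 'd': at 5  → match P2@[58:60],P6@[59:60]
pos 61 'd': at 7 ·f  → match P6@[60:61]
pos 62 'b': at 8
pos 63 'a': at 9  → match P0@[63:63]
pos 64 'b': at 10  → match P3@[60:64]
pos 65 'c': at 0 ·f
pos 66 'a': at 1  → match P0@[66:66]
pos 67 'a': at 1 ·f  → match P0@[67:67]
pos 68 'c': at 14  → match P5@[67:68]
pos 69 'c': at 0 ·f
pos 70 'a': at 1  → match P0@[70:70]
pos 71 'c': at 14  → match P5@[70:71]
pos 72 'a': at 1 ·f  → match P0@[72:72]
pos 73 'd': at 2
pos 74 'b': at 3
pos 75 'c': at 4  → match P1@[72:75]
pos 76 'a': at 1 ·f  → match P0@[76:76]
pos 77 'd': at 2

Matches: [[1,6],[2,6],[3,6],[8,4],[14,4],[15,0],[18,4],[19,0],[20,5],[22,0],[25,0],[26,5],[27,0],[30,6],[32,0],[33,3],[35,0],[36,5],[37,0],[38,5],[39,0],[41,2],[41,6],[42,6],[43,6],[46,4],[48,0],[50,2],[50,6],[51,6],[52,6],[54,0],[55,3],[57,0],[58,0],[60,2],[60,6],[61,6],[63,0],[64,3],[66,0],[67,0],[68,5],[70,0],[71,5],[72,0],[75,1],[76,0]]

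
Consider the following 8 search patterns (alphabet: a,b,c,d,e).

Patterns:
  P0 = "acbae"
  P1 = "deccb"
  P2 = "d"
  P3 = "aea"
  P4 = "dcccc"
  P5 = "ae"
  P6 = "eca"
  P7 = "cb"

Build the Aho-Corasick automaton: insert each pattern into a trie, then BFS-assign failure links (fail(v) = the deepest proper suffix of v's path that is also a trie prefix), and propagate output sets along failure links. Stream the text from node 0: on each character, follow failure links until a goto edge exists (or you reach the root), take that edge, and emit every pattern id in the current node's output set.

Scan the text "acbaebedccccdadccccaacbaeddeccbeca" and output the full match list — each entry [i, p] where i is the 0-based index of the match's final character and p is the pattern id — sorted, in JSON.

Construct AC machine:
Trie (insert patterns):
  n0 'ε': a→1 c→20 d→6 e→17
  n1 'a': c→2 e→11
  n2 'ac': b→3
  n3 'acb': a→4
  n4 'acba': e→5
  n5 'acbae': ·  [P0 ends]
  n6 'd': c→13 e→7  [P2 ends]
  n7 'de': c→8
  n8 'dec': c→9
  n9 'decc': b→10
  n10 'deccb': ·  [P1 ends]
  n11 'ae': a→12  [P5 ends]
  n12 'aea': ·  [P3 ends]
  n13 'dc': c→14
  n14 'dcc': c→15
  n15 'dccc': c→16
  n16 'dcccc': ·  [P4 ends]
  n17 'e': c→18
  n18 'ec': a→19
  n19 'eca': ·  [P6 ends]
  n20 'c': b→21
  n21 'cb': ·  [P7 ends]

Failure links (BFS by depth):
  fail(1) 'a': from fail(0)=0 chase 'a': 0 ⇒ 0;  out=∅∪out(0)=∅
  fail(6) 'd': from fail(0)=0 chase 'd': 0 ⇒ 0;  out={2}∪out(0)={2}
  fail(17) 'e': from fail(0)=0 chase 'e': 0 ⇒ 0;  out=∅∪out(0)=∅
  fail(20) 'c': from fail(0)=0 chase 'c': 0 ⇒ 0;  out=∅∪out(0)=∅
  fail(2) 'ac': from fail(1)=0 chase 'c': 0 ⇒ 20;  out=∅∪out(20)=∅
  fail(7) 'de': from fail(6)=0 chase 'e': 0 ⇒ 17;  out=∅∪out(17)=∅
  fail(11) 'ae': from fail(1)=0 chase 'e': 0 ⇒ 17;  out={5}∪out(17)={5}
  fail(13) 'dc': from fail(6)=0 chase 'c': 0 ⇒ 20;  out=∅∪out(20)=∅
  fail(18) 'ec': from fail(17)=0 chase 'c': 0 ⇒ 20;  out=∅∪out(20)=∅
  fail(21) 'cb': from fail(20)=0 chase 'b': 0 ⇒ 0;  out={7}∪out(0)={7}
  fail(3) 'acb': from fail(2)=20 chase 'b': 20 ⇒ 21;  out=∅∪out(21)={7}
  fail(8) 'dec': from fail(7)=17 chase 'c': 17 ⇒ 18;  out=∅∪out(18)=∅
  fail(12) 'aea': from fail(11)=17 chase 'a': 17→0 ⇒ 1;  out={3}∪out(1)={3}
  fail(14) 'dcc': from fail(13)=20 chase 'c': 20→0 ⇒ 20;  out=∅∪out(20)=∅
  fail(19) 'eca': from fail(18)=20 chase 'a': 20→0 ⇒ 1;  out={6}∪out(1)={6}
  fail(4) 'acba': from fail(3)=21 chase 'a': 21→0 ⇒ 1;  out=∅∪out(1)=∅
  fail(9) 'decc': from fail(8)=18 chase 'c': 18→20→0 ⇒ 20;  out=∅∪out(20)=∅
  fail(15) 'dccc': from fail(14)=20 chase 'c': 20→0 ⇒ 20;  out=∅∪out(20)=∅
  fail(5) 'acbae': from fail(4)=1 chase 'e': 1 ⇒ 11;  out={0}∪out(11)={0,5}
  fail(10) 'deccb': from fail(9)=20 chase 'b': 20 ⇒ 21;  out={1}∪out(21)={1,7}
  fail(16) 'dcccc': from fail(15)=20 chase 'c': 20→0 ⇒ 20;  out={4}∪out(20)={4}

Run:
i=0 'a': node 0→1
i=1 'c': node 1→2
i=2 'b': node 2→3  ** P7@[1:2]
i=3 'a': node 3→4
i=4 'e': node 4→5  ** P0@[0:4],P5@[3:4]
i=5 'b': node 5→0 (fail-walked)
i=6 'e': node 0→17
i=7 'd': node 17→6 (fail-walked)  ** P2@[7:7]
i=8 'c': node 6→13
i=9 'c': node 13→14
i=10 'c': node 14→15
i=11 'c': node 15→16  ** P4@[7:11]
i=12 'd': node 16→6 (fail-walked)  ** P2@[12:12]
i=13 'a': node 6→1 (fail-walked)
i=14 'd': node 1→6 (fail-walked)  ** P2@[14:14]
i=15 'c': node 6→13
i=16 'c': node 13→14
i=17 'c': node 14→15
i=18 'c': node 15→16  ** P4@[14:18]
i=19 'a': node 16→1 (fail-walked)
i=20 'a': node 1→1 (fail-walked)
i=21 'c': node 1→2
i=22 'b': node 2→3  ** P7@[21:22]
i=23 'a': node 3→4
i=24 'e': node 4→5  ** P0@[20:24],P5@[23:24]
i=25 'd': node 5→6 (fail-walked)  ** P2@[25:25]
i=26 'd': node 6→6 (fail-walked)  ** P2@[26:26]
i=27 'e': node 6→7
i=28 'c': node 7→8
i=29 'c': node 8→9
i=30 'b': node 9→10  ** P1@[26:30],P7@[29:30]
i=31 'e': node 10→17 (fail-walked)
i=32 'c': node 17→18
i=33 'a': node 18→19  ** P6@[31:33]

Matches: [[2,7],[4,0],[4,5],[7,2],[11,4],[12,2],[14,2],[18,4],[22,7],[24,0],[24,5],[25,2],[26,2],[30,1],[30,7],[33,6]]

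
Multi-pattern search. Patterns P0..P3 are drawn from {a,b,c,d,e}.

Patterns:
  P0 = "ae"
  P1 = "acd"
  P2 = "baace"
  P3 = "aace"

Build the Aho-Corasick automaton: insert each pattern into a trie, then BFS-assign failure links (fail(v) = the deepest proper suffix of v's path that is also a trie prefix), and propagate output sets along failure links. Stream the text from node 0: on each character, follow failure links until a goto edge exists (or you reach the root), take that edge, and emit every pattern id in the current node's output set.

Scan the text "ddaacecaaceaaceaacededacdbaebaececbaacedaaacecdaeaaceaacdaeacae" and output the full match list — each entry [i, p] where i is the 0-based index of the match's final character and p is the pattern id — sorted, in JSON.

Build automaton:
Trie nodes:
  n0 'ε': a→1 b→5
  n1 'a': a→10 c→3 e→2
  n2 'ae': ·  ←P0
  n3 'ac': d→4
  n4 'acd': ·  ←P1
  n5 'b': a→6
  n6 'ba': a→7
  n7 'baa': c→8
  n8 'baac': e→9
  n9 'baace': ·  ←P2
  n10 'aa': c→11
  n11 'aac': e→12
  n12 'aace': ·  ←P3

Failure links (BFS by depth):
  fail(1) 'a': from fail(0)=0 chase 'a': 0 ⇒ 0;  out=∅∪out(0)=∅
  fail(5) 'b': from fail(0)=0 chase 'b': 0 ⇒ 0;  out=∅∪out(0)=∅
  fail(2) 'ae': from fail(1)=0 chase 'e': 0 ⇒ 0;  out={0}∪out(0)={0}
  fail(3) 'ac': from fail(1)=0 chase 'c': 0 ⇒ 0;  out=∅∪out(0)=∅
  fail(6) 'ba': from fail(5)=0 chase 'a': 0 ⇒ 1;  out=∅∪out(1)=∅
  fail(10) 'aa': from fail(1)=0 chase 'a': 0 ⇒ 1;  out=∅∪out(1)=∅
  fail(4) 'acd': from fail(3)=0 chase 'd': 0 ⇒ 0;  out={1}∪out(0)={1}
  fail(7) 'baa': from fail(6)=1 chase 'a': 1 ⇒ 10;  out=∅∪out(10)=∅
  fail(11) 'aac': from fail(10)=1 chase 'c': 1 ⇒ 3;  out=∅∪out(3)=∅
  fail(8) 'baac': from fail(7)=10 chase 'c': 10 ⇒ 11;  out=∅∪out(11)=∅
  fail(12) 'aace': from fail(11)=3 chase 'e': 3→0 ⇒ 0;  out={3}∪out(0)={3}
  fail(9) 'baace': from fail(8)=11 chase 'e': 11 ⇒ 12;  out={2}∪out(12)={2,3}

Scan:
pos 0 'd': at 0
pos 1 'd': at 0
pos 2 'a': at 1
pos 3 'a': at 10
pos 4 'c': at 11
pos 5 'e': at 12  → match P3@[2:5]
pos 6 'c': at 0 (fail-walked)
pos 7 'a': at 1
pos 8 'a': at 10
pos 9 'c': at 11
pos 10 'e': at 12  → match P3@[7:10]
pos 11 'a': at 1 (fail-walked)
pos 12 'a': at 10
pos 13 'c': at 11
pos 14 'e': at 12  → match P3@[11:14]
pos 15 'a': at 1 (fail-walked)
pos 16 'a': at 10
pos 17 'c': at 11
pos 18 'e': at 12  → match P3@[15:18]
pos 19 'd': at 0 (fail-walked)
pos 20 'e': at 0
pos 21 'd': at 0
pos 22 'a': at 1
pos 23 'c': at 3
pos 24 'd': at 4  → match P1@[22:24]
pos 25 'b': at 5 (fail-walked)
pos 26 'a': at 6
pos 27 'e': at 2 (fail-walked)  → match P0@[26:27]
pos 28 'b': at 5 (fail-walked)
pos 29 'a': at 6
pos 30 'e': at 2 (fail-walked)  → match P0@[29:30]
pos 31 'c': at 0 (fail-walked)
pos 32 'e': at 0
pos 33 'c': at 0
pos 34 'b': at 5
pos 35 'a': at 6
pos 36 'a': at 7
pos 37 'c': at 8
pos 38 'e': at 9  → match P2@[34:38],P3@[35:38]
pos 39 'd': at 0 (fail-walked)
pos 40 'a': at 1
pos 41 'a': at 10
pos 42 'a': at 10 (fail-walked)
pos 43 'c': at 11
pos 44 'e': at 12  → match P3@[41:44]
pos 45 'c': at 0 (fail-walked)
pos 46 'd': at 0
pos 47 'a': at 1
pos 48 'e': at 2  → match P0@[47:48]
pos 49 'a': at 1 (fail-walked)
pos 50 'a': at 10
pos 51 'c': at 11
pos 52 'e': at 12  → match P3@[49:52]
pos 53 'a': at 1 (fail-walked)
pos 54 'a': at 10
pos 55 'c': at 11
pos 56 'd': at 4 (fail-walked)  → match P1@[54:56]
pos 57 'a': at 1 (fail-walked)
pos 58 'e': at 2  → match P0@[57:58]
pos 59 'a': at 1 (fail-walked)
pos 60 'c': at 3
pos 61 'a': at 1 (fail-walked)
pos 62 'e': at 2  → match P0@[61:62]

Result: [[5,3],[10,3],[14,3],[18,3],[24,1],[27,0],[30,0],[38,2],[38,3],[44,3],[48,0],[52,3],[56,1],[58,0],[62,0]]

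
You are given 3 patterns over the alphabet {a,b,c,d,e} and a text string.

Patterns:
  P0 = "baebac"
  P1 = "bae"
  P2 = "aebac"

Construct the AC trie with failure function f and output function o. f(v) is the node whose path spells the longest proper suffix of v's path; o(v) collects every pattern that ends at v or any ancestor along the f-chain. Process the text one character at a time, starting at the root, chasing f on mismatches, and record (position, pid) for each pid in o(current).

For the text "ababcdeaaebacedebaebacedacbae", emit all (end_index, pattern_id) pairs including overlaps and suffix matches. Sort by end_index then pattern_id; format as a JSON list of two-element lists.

Build:
Trie (insert patterns):
  0='ε' goto a→7 b→1
  1='b' goto a→2
  2='ba' goto e→3
  3='bae' goto b→4  ←P1
  4='baeb' goto a→5
  5='baeba' goto c→6
  6='baebac' goto ·  ←P0
  7='a' goto e→8
  8='ae' goto b→9
  9='aeb' goto a→10
  10='aeba' goto c→11
  11='aebac' goto ·  ←P2

Failure links (BFS by depth):
  n1('b'): parent n0 fail=0; on 'b' 0 → fail=0;  out ∅∪∅=∅
  n7('a'): parent n0 fail=0; on 'a' 0 → fail=0;  out ∅∪∅=∅
  n2('ba'): parent n1 fail=0; on 'a' 0 → fail=7;  out ∅∪∅=∅
  n8('ae'): parent n7 fail=0; on 'e' 0 → fail=0;  out ∅∪∅=∅
  n3('bae'): parent n2 fail=7; on 'e' 7 → fail=8;  out {1}∪∅={1}
  n9('aeb'): parent n8 fail=0; on 'b' 0 → fail=1;  out ∅∪∅=∅
  n4('baeb'): parent n3 fail=8; on 'b' 8 → fail=9;  out ∅∪∅=∅
  n10('aeba'): parent n9 fail=1; on 'a' 1 → fail=2;  out ∅∪∅=∅
  n5('baeba'): parent n4 fail=9; on 'a' 9 → fail=10;  out ∅∪∅=∅
  n11('aebac'): parent n10 fail=2; on 'c' 2→7→0 → fail=0;  out {2}∪∅={2}
  n6('baebac'): parent n5 fail=10; on 'c' 10 → fail=11;  out {0}∪{2}={0,2}

Run:
i=0 'a': node 0→7
i=1 'b': node 7→1 ·f
i=2 'a': node 1→2
i=3 'b': node 2→1 ·f
i=4 'c': node 1→0 ·f
i=5 'd': node 0→0
i=6 'e': node 0→0
i=7 'a': node 0→7
i=8 'a': node 7→7 ·f
i=9 'e': node 7→8
i=10 'b': node 8→9
i=11 'a': node 9→10
i=12 'c': node 10→11  → match P2@[8:12]
i=13 'e': node 11→0 ·f
i=14 'd': node 0→0
i=15 'e': node 0→0
i=16 'b': node 0→1
i=17 'a': node 1→2
i=18 'e': node 2→3  → match P1@[16:18]
i=19 'b': node 3→4
i=20 'a': node 4→5
i=21 'c': node 5→6  → match P0@[16:21],P2@[17:21]
i=22 'e': node 6→0 ·f
i=23 'd': node 0→0
i=24 'a': node 0→7
i=25 'c': node 7→0 ·f
i=26 'b': node 0→1
i=27 'a': node 1→2
i=28 'e': node 2→3  → match P1@[26:28]

All matches (sorted): [[12,2],[18,1],[21,0],[21,2],[28,1]]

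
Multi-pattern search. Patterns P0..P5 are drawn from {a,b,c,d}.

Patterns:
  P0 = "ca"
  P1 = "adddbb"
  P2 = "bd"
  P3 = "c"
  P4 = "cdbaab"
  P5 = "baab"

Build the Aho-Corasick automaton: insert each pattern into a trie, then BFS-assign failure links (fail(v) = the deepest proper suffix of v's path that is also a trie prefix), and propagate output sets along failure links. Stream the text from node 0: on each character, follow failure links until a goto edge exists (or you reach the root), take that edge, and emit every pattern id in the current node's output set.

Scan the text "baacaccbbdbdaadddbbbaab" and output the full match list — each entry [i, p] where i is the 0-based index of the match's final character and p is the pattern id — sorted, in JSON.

Build:
Trie (insert patterns):
  n0 'ε': a→3 b→9 c→1
  n1 'c': a→2 d→11  [P3 ends]
  n2 'ca': ·  [P0 ends]
  n3 'a': d→4
  n4 'ad': d→5
  n5 'add': d→6
  n6 'addd': b→7
  n7 'adddb': b→8
  n8 'adddbb': ·  [P1 ends]
  n9 'b': a→16 d→10
  n10 'bd': ·  [P2 ends]
  n11 'cd': b→12
  n12 'cdb': a→13
  n13 'cdba': a→14
  n14 'cdbaa': b→15
  n15 'cdbaab': ·  [P4 ends]
  n16 'ba': a→17
  n17 'baa': b→18
  n18 'baab': ·  [P5 ends]

BFS fail/out derivation:
  n1('c'): parent n0 fail=0; on 'c' 0 → fail=0;  out {3}∪∅={3}
  n3('a'): parent n0 fail=0; on 'a' 0 → fail=0;  out ∅∪∅=∅
  n9('b'): parent n0 fail=0; on 'b' 0 → fail=0;  out ∅∪∅=∅
  n2('ca'): parent n1 fail=0; on 'a' 0 → fail=3;  out {0}∪∅={0}
  n4('ad'): parent n3 fail=0; on 'd' 0 → fail=0;  out ∅∪∅=∅
  n10('bd'): parent n9 fail=0; on 'd' 0 → fail=0;  out {2}∪∅={2}
  n11('cd'): parent n1 fail=0; on 'd' 0 → fail=0;  out ∅∪∅=∅
  n16('ba'): parent n9 fail=0; on 'a' 0 → fail=3;  out ∅∪∅=∅
  n5('add'): parent n4 fail=0; on 'd' 0 → fail=0;  out ∅∪∅=∅
  n12('cdb'): parent n11 fail=0; on 'b' 0 → fail=9;  out ∅∪∅=∅
  n17('baa'): parent n16 fail=3; on 'a' 3→0 → fail=3;  out ∅∪∅=∅
  n6('addd'): parent n5 fail=0; on 'd' 0 → fail=0;  out ∅∪∅=∅
  n13('cdba'): parent n12 fail=9; on 'a' 9 → fail=16;  out ∅∪∅=∅
  n18('baab'): parent n17 fail=3; on 'b' 3→0 → fail=9;  out {5}∪∅={5}
  n7('adddb'): parent n6 fail=0; on 'b' 0 → fail=9;  out ∅∪∅=∅
  n14('cdbaa'): parent n13 fail=16; on 'a' 16 → fail=17;  out ∅∪∅=∅
  n8('adddbb'): parent n7 fail=9; on 'b' 9→0 → fail=9;  out {1}∪∅={1}
  n15('cdbaab'): parent n14 fail=17; on 'b' 17 → fail=18;  out {4}∪{5}={4,5}

Scan:
pos 0 'b': at 9
pos 1 'a': at 16
pos 2 'a': at 17
pos 3 'c': at 1 ·f  ** P3@[3:3]
pos 4 'a': at 2  ** P0@[3:4]
pos 5 'c': at 1 ·f  ** P3@[5:5]
pos 6 'c': at 1 ·f  ** P3@[6:6]
pos 7 'b': at 9 ·f
pos 8 'b': at 9 ·f
pos 9 'd': at 10  ** P2@[8:9]
pos 10 'b': at 9 ·f
pos 11 'd': at 10  ** P2@[10:11]
pos 12 'a': at 3 ·f
pos 13 'a': at 3 ·f
pos 14 'd': at 4
pos 15 'd': at 5
pos 16 'd': at 6
pos 17 'b': at 7
pos 18 'b': at 8  ** P1@[13:18]
pos 19 'b': at 9 ·f
pos 20 'a': at 16
pos 21 'a': at 17
pos 22 'b': at 18  ** P5@[19:22]

Result: [[3,3],[4,0],[5,3],[6,3],[9,2],[11,2],[18,1],[22,5]]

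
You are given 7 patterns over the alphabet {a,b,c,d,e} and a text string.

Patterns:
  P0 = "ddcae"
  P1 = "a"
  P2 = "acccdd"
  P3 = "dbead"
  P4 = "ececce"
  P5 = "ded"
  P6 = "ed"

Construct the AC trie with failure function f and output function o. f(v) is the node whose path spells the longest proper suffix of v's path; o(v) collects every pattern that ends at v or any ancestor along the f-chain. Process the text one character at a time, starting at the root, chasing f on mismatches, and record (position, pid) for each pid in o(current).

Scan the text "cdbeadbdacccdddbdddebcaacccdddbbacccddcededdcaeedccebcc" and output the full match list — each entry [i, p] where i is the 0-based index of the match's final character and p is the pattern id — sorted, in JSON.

Build:
Trie nodes:
  n0 'ε': a→6 d→1 e→16
  n1 'd': b→12 d→2 e→22
  n2 'dd': c→3
  n3 'ddc': a→4
  n4 'ddca': e→5
  n5 'ddcae': ·  ←P0
  n6 'a': c→7  ←P1
  n7 'ac': c→8
  n8 'acc': c→9
  n9 'accc': d→10
  n10 'acccd': d→11
  n11 'acccdd': ·  ←P2
  n12 'db': e→13
  n13 'dbe': a→14
  n14 'dbea': d→15
  n15 'dbead': ·  ←P3
  n16 'e': c→17 d→24
  n17 'ec': e→18
  n18 'ece': c→19
  n19 'ecec': c→20
  n20 'ececc': e→21
  n21 'ececce': ·  ←P4
  n22 'de': d→23
  n23 'ded': ·  ←P5
  n24 'ed': ·  ←P6

BFS fail/out derivation:
  fail(1) 'd': from fail(0)=0 chase 'd': 0 ⇒ 0;  out=∅∪out(0)=∅
  fail(6) 'a': from fail(0)=0 chase 'a': 0 ⇒ 0;  out={1}∪out(0)={1}
  fail(16) 'e': from fail(0)=0 chase 'e': 0 ⇒ 0;  out=∅∪out(0)=∅
  fail(2) 'dd': from fail(1)=0 chase 'd': 0 ⇒ 1;  out=∅∪out(1)=∅
  fail(7) 'ac': from fail(6)=0 chase 'c': 0 ⇒ 0;  out=∅∪out(0)=∅
  fail(12) 'db': from fail(1)=0 chase 'b': 0 ⇒ 0;  out=∅∪out(0)=∅
  fail(17) 'ec': from fail(16)=0 chase 'c': 0 ⇒ 0;  out=∅∪out(0)=∅
  fail(22) 'de': from fail(1)=0 chase 'e': 0 ⇒ 16;  out=∅∪out(16)=∅
  fail(24) 'ed': from fail(16)=0 chase 'd': 0 ⇒ 1;  out={6}∪out(1)={6}
  fail(3) 'ddc': from fail(2)=1 chase 'c': 1→0 ⇒ 0;  out=∅∪out(0)=∅
  fail(8) 'acc': from fail(7)=0 chase 'c': 0 ⇒ 0;  out=∅∪out(0)=∅
  fail(13) 'dbe': from fail(12)=0 chase 'e': 0 ⇒ 16;  out=∅∪out(16)=∅
  fail(18) 'ece': from fail(17)=0 chase 'e': 0 ⇒ 16;  out=∅∪out(16)=∅
  fail(23) 'ded': from fail(22)=16 chase 'd': 16 ⇒ 24;  out={5}∪out(24)={5,6}
  fail(4) 'ddca': from fail(3)=0 chase 'a': 0 ⇒ 6;  out=∅∪out(6)={1}
  fail(9) 'accc': from fail(8)=0 chase 'c': 0 ⇒ 0;  out=∅∪out(0)=∅
  fail(14) 'dbea': from fail(13)=16 chase 'a': 16→0 ⇒ 6;  out=∅∪out(6)={1}
  fail(19) 'ecec': from fail(18)=16 chase 'c': 16 ⇒ 17;  out=∅∪out(17)=∅
  fail(5) 'ddcae': from fail(4)=6 chase 'e': 6→0 ⇒ 16;  out={0}∪out(16)={0}
  fail(10) 'acccd': from fail(9)=0 chase 'd': 0 ⇒ 1;  out=∅∪out(1)=∅
  fail(15) 'dbead': from fail(14)=6 chase 'd': 6→0 ⇒ 1;  out={3}∪out(1)={3}
  fail(20) 'ececc': from fail(19)=17 chase 'c': 17→0 ⇒ 0;  out=∅∪out(0)=∅
  fail(11) 'acccdd': from fail(10)=1 chase 'd': 1 ⇒ 2;  out={2}∪out(2)={2}
  fail(21) 'ececce': from fail(20)=0 chase 'e': 0 ⇒ 16;  out={4}∪out(16)={4}

Text stream:
i=0 'c': node 0→0
i=1 'd': node 0→1
i=2 'b': node 1→12
i=3 'e': node 12→13
i=4 'a': node 13→14  emit P1@[4:4]
i=5 'd': node 14→15  emit P3@[1:5]
i=6 'b': node 15→12 (via fail)
i=7 'd': node 12→1 (via fail)
i=8 'a': node 1→6 (via fail)  emit P1@[8:8]
i=9 'c': node 6→7
i=10 'c': node 7→8
i=11 'c': node 8→9
i=12 'd': node 9→10
i=13 'd': node 10→11  emit P2@[8:13]
i=14 'd': node 11→2 (via fail)
i=15 'b': node 2→12 (via fail)
i=16 'd': node 12→1 (via fail)
i=17 'd': node 1→2
i=18 'd': node 2→2 (via fail)
i=19 'e': node 2→22 (via fail)
i=20 'b': node 22→0 (via fail)
i=21 'c': node 0→0
i=22 'a': node 0→6  emit P1@[22:22]
i=23 'a': node 6→6 (via fail)  emit P1@[23:23]
i=24 'c': node 6→7
i=25 'c': node 7→8
i=26 'c': node 8→9
i=27 'd': node 9→10
i=28 'd': node 10→11  emit P2@[23:28]
i=29 'd': node 11→2 (via fail)
i=30 'b': node 2→12 (via fail)
i=31 'b': node 12→0 (via fail)
i=32 'a': node 0→6  emit P1@[32:32]
i=33 'c': node 6→7
i=34 'c': node 7→8
i=35 'c': node 8→9
i=36 'd': node 9→10
i=37 'd': node 10→11  emit P2@[32:37]
i=38 'c': node 11→3 (via fail)
i=39 'e': node 3→16 (via fail)
i=40 'd': node 16→24  emit P6@[39:40]
i=41 'e': node 24→22 (via fail)
i=42 'd': node 22→23  emit P5@[40:42],P6@[41:42]
i=43 'd': node 23→2 (via fail)
i=44 'c': node 2→3
i=45 'a': node 3→4  emit P1@[45:45]
i=46 'e': node 4→5  emit P0@[42:46]
i=47 'e': node 5→16 (via fail)
i=48 'd': node 16→24  emit P6@[47:48]
i=49 'c': node 24→0 (via fail)
i=50 'c': node 0→0
i=51 'e': node 0→16
i=52 'b': node 16→0 (via fail)
i=53 'c': node 0→0
i=54 'c': node 0→0

Result: [[4,1],[5,3],[8,1],[13,2],[22,1],[23,1],[28,2],[32,1],[37,2],[40,6],[42,5],[42,6],[45,1],[46,0],[48,6]]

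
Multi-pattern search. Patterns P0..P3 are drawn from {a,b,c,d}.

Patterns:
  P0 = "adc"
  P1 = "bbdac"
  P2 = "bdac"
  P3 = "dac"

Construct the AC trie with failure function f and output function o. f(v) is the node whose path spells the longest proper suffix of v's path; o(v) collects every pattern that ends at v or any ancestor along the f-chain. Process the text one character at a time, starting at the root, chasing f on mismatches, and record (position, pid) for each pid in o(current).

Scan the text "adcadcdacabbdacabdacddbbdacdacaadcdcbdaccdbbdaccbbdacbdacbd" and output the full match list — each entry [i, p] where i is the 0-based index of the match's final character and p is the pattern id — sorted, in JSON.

Construct AC machine:
Trie (insert patterns):
  0='ε' goto a→1 b→4 d→12
  1='a' goto d→2
  2='ad' goto c→3
  3='adc' goto ·  ←P0
  4='b' goto b→5 d→9
  5='bb' goto d→6
  6='bbd' goto a→7
  7='bbda' goto c→8
  8='bbdac' goto ·  ←P1
  9='bd' goto a→10
  10='bda' goto c→11
  11='bdac' goto ·  ←P2
  12='d' goto a→13
  13='da' goto c→14
  14='dac' goto ·  ←P3

BFS fail/out derivation:
  n1('a'): parent n0 fail=0; on 'a' 0 → fail=0;  out ∅∪∅=∅
  n4('b'): parent n0 fail=0; on 'b' 0 → fail=0;  out ∅∪∅=∅
  n12('d'): parent n0 fail=0; on 'd' 0 → fail=0;  out ∅∪∅=∅
  n2('ad'): parent n1 fail=0; on 'd' 0 → fail=12;  out ∅∪∅=∅
  n5('bb'): parent n4 fail=0; on 'b' 0 → fail=4;  out ∅∪∅=∅
  n9('bd'): parent n4 fail=0; on 'd' 0 → fail=12;  out ∅∪∅=∅
  n13('da'): parent n12 fail=0; on 'a' 0 → fail=1;  out ∅∪∅=∅
  n3('adc'): parent n2 fail=12; on 'c' 12→0 → fail=0;  out {0}∪∅={0}
  n6('bbd'): parent n5 fail=4; on 'd' 4 → fail=9;  out ∅∪∅=∅
  n10('bda'): parent n9 fail=12; on 'a' 12 → fail=13;  out ∅∪∅=∅
  n14('dac'): parent n13 fail=1; on 'c' 1→0 → fail=0;  out {3}∪∅={3}
  n7('bbda'): parent n6 fail=9; on 'a' 9 → fail=10;  out ∅∪∅=∅
  n11('bdac'): parent n10 fail=13; on 'c' 13 → fail=14;  out {2}∪{3}={2,3}
  n8('bbdac'): parent n7 fail=10; on 'c' 10 → fail=11;  out {1}∪{2,3}={1,2,3}

Scan:
[0] read 'a'  n0⇒n1
[1] read 'd'  n1⇒n2
[2] read 'c'  n2⇒n3  ** P0@[0:2]
[3] read 'a'  n3⇒n1 (via fail)
[4] read 'd'  n1⇒n2
[5] read 'c'  n2⇒n3  ** P0@[3:5]
[6] read 'd'  n3⇒n12 (via fail)
[7] read 'a'  n12⇒n13
[8] read 'c'  n13⇒n14  ** P3@[6:8]
[9] read 'a'  n14⇒n1 (via fail)
[10] read 'b'  n1⇒n4 (via fail)
[11] read 'b'  n4⇒n5
[12] read 'd'  n5⇒n6
[13] read 'a'  n6⇒n7
[14] read 'c'  n7⇒n8  ** P1@[10:14],P2@[11:14],P3@[12:14]
[15] read 'a'  n8⇒n1 (via fail)
[16] read 'b'  n1⇒n4 (via fail)
[17] read 'd'  n4⇒n9
[18] read 'a'  n9⇒n10
[19] read 'c'  n10⇒n11  ** P2@[16:19],P3@[17:19]
[20] read 'd'  n11⇒n12 (via fail)
[21] read 'd'  n12⇒n12 (via fail)
[22] read 'b'  n12⇒n4 (via fail)
[23] read 'b'  n4⇒n5
[24] read 'd'  n5⇒n6
[25] read 'a'  n6⇒n7
[26] read 'c'  n7⇒n8  ** P1@[22:26],P2@[23:26],P3@[24:26]
[27] read 'd'  n8⇒n12 (via fail)
[28] read 'a'  n12⇒n13
[29] read 'c'  n13⇒n14  ** P3@[27:29]
[30] read 'a'  n14⇒n1 (via fail)
[31] read 'a'  n1⇒n1 (via fail)
[32] read 'd'  n1⇒n2
[33] read 'c'  n2⇒n3  ** P0@[31:33]
[34] read 'd'  n3⇒n12 (via fail)
[35] read 'c'  n12⇒n0 (via fail)
[36] read 'b'  n0⇒n4
[37] read 'd'  n4⇒n9
[38] read 'a'  n9⇒n10
[39] read 'c'  n10⇒n11  ** P2@[36:39],P3@[37:39]
[40] read 'c'  n11⇒n0 (via fail)
[41] read 'd'  n0⇒n12
[42] read 'b'  n12⇒n4 (via fail)
[43] read 'b'  n4⇒n5
[44] read 'd'  n5⇒n6
[45] read 'a'  n6⇒n7
[46] read 'c'  n7⇒n8  ** P1@[42:46],P2@[43:46],P3@[44:46]
[47] read 'c'  n8⇒n0 (via fail)
[48] read 'b'  n0⇒n4
[49] read 'b'  n4⇒n5
[50] read 'd'  n5⇒n6
[51] read 'a'  n6⇒n7
[52] read 'c'  n7⇒n8  ** P1@[48:52],P2@[49:52],P3@[50:52]
[53] read 'b'  n8⇒n4 (via fail)
[54] read 'd'  n4⇒n9
[55] read 'a'  n9⇒n10
[56] read 'c'  n10⇒n11  ** P2@[53:56],P3@[54:56]
[57] read 'b'  n11⇒n4 (via fail)
[58] read 'd'  n4⇒n9

All matches (sorted): [[2,0],[5,0],[8,3],[14,1],[14,2],[14,3],[19,2],[19,3],[26,1],[26,2],[26,3],[29,3],[33,0],[39,2],[39,3],[46,1],[46,2],[46,3],[52,1],[52,2],[52,3],[56,2],[56,3]]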